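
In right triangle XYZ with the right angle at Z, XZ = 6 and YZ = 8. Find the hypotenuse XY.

By the Pythagorean theorem: XY^2 = XZ^2 + YZ^2
XY^2 = 6^2 + 8^2 = 36 + 64 = 100
XY = sqrt(100) = 10

10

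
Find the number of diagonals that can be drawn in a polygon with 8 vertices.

Total line segments between 8 vertices = C(8,2) = 28.
Subtract the 8 sides: 28 - 8 = 20 diagonals.

20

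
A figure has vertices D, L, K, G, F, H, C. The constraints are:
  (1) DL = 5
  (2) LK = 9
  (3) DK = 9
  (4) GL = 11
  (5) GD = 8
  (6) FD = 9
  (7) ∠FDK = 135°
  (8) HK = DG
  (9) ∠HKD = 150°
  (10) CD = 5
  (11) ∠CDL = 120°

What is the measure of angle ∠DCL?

Step 1: By the law of cosines on triangle CDL: CL² = 5² + 5² − 2·5·5·cos(120°) = 75, so CL = 5·√3.
Step 2: By the inverse law of cosines on triangle DCL: cos(∠DCL) = (5² + (5·√3)² − 5²) / (2·5·5·√3) = 75/86.6 = 0.866, so ∠DCL = 30°.

Therefore, the measure of angle ∠DCL = 30°.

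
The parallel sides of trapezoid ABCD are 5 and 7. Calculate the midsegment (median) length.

The midsegment of a trapezoid = (base1 + base2) / 2
midsegment = (5 + 7) / 2
midsegment = 12 / 2
midsegment = 6

6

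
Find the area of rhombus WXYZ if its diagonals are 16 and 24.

Area of a rhombus = (d1 * d2) / 2
Area = (16 * 24) / 2
Area = 384 / 2
Area = 192

192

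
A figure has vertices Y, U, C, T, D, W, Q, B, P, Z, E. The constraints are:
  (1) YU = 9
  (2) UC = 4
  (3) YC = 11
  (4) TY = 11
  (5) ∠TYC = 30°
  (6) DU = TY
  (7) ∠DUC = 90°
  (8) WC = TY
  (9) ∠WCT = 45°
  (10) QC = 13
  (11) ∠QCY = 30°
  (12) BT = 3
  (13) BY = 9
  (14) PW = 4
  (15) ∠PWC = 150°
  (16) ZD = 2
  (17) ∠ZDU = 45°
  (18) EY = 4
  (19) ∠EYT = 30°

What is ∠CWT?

From the given relations: WC = TY = 11.
Step 1: By the law of cosines on triangle CYT: CT² = 11² + 11² − 2·11·11·cos(30°) = 32.42, so CT ≈ 5.69.
Step 2: By the law of cosines on triangle WCT: WT² = 11² + 5.69² − 2·11·5.69·cos(45°) = 64.84, so WT ≈ 8.05.
Step 3: By the inverse law of cosines on triangle CWT: cos(∠CWT) = (11² + 8.05² − 5.69²) / (2·11·8.05) = 153.42/177.16 = 0.866, so ∠CWT = 30°.

Therefore, the measure of angle ∠CWT = 30°.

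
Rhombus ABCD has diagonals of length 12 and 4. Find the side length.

The diagonals of a rhombus bisect each other at right angles.
Half-diagonals: 12/2 = 6 and 4/2 = 2
side = sqrt(6^2 + 2^2)
side = sqrt(36 + 4)
side = sqrt(40) = 2*sqrt(10)

2*sqrt(10)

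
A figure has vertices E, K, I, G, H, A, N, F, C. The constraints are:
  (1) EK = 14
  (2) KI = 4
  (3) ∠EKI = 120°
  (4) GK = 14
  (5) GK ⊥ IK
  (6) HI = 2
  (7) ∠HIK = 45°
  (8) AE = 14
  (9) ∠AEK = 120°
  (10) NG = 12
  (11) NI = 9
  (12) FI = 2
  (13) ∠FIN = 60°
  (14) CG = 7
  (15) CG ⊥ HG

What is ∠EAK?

Step 1: By the law of cosines on triangle AEK: AK² = 14² + 14² − 2·14·14·cos(120°) = 588, so AK = 14·√3.
Step 2: By the inverse law of cosines on triangle EAK: cos(∠EAK) = (14² + (14·√3)² − 14²) / (2·14·14·√3) = 588/678.96 = 0.866, so ∠EAK = 30°.

Therefore, the measure of angle ∠EAK = 30°.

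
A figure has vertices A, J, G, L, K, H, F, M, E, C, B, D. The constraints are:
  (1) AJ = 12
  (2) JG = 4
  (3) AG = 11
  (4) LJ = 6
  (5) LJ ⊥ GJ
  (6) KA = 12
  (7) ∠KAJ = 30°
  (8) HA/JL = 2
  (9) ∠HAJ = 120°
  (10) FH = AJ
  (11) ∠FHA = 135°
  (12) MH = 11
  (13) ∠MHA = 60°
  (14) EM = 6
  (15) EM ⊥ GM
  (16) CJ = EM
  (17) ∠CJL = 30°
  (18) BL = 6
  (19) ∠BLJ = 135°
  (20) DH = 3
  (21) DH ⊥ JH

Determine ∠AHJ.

From the given relations: HA = 2·JL = 2·6 = 12.
Step 1: By the law of cosines on triangle HAJ: HJ² = 12² + 12² − 2·12·12·cos(120°) = 432, so HJ = 12·√3.
Step 2: By the inverse law of cosines on triangle AHJ: cos(∠AHJ) = (12² + (12·√3)² − 12²) / (2·12·12·√3) = 432/498.83 = 0.866, so ∠AHJ = 30°.

Therefore, the measure of angle ∠AHJ = 30°.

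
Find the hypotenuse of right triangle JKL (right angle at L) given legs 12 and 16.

JK = sqrt(12^2 + 16^2) = sqrt(400) = 20

20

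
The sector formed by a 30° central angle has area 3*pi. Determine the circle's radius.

r² = 360 × 3*pi / (π × 30) = 36, so r = 6.

6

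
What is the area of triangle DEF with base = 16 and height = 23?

A triangle's area is half the area of a rectangle with the same base and height.
Area = (1/2) * 16 * 23 = 184.

184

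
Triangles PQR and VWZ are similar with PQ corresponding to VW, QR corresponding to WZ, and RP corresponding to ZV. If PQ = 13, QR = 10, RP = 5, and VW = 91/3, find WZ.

k = 91/3/13 = 7/3. WZ = 7/3 * 10 = 70/3.

70/3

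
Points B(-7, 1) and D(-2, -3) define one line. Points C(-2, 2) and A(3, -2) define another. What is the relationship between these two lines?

Slope of line 1: m1 = (-3 - 1)/(-2 - -7) = -4/5 = -4/5
Slope of line 2: m2 = (-2 - 2)/(3 - -2) = -4/5 = -4/5
Since m1 = m2 = -4/5, the lines are parallel.

Parallel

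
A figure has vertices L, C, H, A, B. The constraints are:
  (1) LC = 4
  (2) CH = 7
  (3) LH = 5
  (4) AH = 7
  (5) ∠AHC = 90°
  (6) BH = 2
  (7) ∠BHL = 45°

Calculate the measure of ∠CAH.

Step 1: By the law of cosines on triangle AHC: AC² = 7² + 7² − 2·7·7·cos(90°) = 98, so AC = 7·√2.
Step 2: By the inverse law of cosines on triangle CAH: cos(∠CAH) = ((7·√2)² + 7² − 7²) / (2·7·√2·7) = 98/138.59 = 0.7071, so ∠CAH = 45°.

Therefore, the measure of angle ∠CAH = 45°.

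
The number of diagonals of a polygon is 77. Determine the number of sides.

Using d = n(n - 3)/2, we solve 77 = n(n - 3)/2.
So n(n - 3) = 154.
Testing n = 14: 14 * 11 = 154 = 154. Correct.
The polygon has 14 sides.

14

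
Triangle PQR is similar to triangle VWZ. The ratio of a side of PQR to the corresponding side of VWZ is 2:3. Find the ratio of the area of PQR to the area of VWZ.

The ratio of areas of similar triangles equals the square of the side ratio.
Side ratio = 2:3
Area ratio = (2/3)^2 = 4/9 = 4:9

4:9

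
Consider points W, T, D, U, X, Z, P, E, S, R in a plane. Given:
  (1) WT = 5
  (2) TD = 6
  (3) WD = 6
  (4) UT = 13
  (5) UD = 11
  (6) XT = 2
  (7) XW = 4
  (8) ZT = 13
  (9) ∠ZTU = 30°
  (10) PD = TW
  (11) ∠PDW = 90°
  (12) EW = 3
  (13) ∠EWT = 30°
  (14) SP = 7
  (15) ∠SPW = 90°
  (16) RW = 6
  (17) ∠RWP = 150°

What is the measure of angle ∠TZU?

Step 1: By the law of cosines on triangle ZTU: ZU² = 13² + 13² − 2·13·13·cos(30°) = 45.28, so ZU ≈ 6.73.
Step 2: By the inverse law of cosines on triangle TZU: cos(∠TZU) = (13² + 6.73² − 13²) / (2·13·6.73) = 45.28/174.96 = 0.2588, so ∠TZU = 75°.

Therefore, the measure of angle ∠TZU = 75°.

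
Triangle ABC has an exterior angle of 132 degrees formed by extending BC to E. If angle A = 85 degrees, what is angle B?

The exterior angle theorem states that an exterior angle equals the sum of the two non-adjacent interior angles.
So 132 = 85 + angle B, which gives angle B = 132 - 85 = 47 degrees.

47 degrees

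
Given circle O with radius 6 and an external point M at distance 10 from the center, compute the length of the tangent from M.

The tangent, radius, and line from the external point to the center form a right triangle.
The right angle is where the tangent meets the radius.
By the Pythagorean theorem: tangent² + 6² = 10²
tangent² = 100 - 36 = 64
tangent = 8

8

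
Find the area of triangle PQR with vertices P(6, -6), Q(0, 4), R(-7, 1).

Shoelace: Area = (1/2)|6(4-1) + 0(1--6) + -7(-6-4)| = (1/2)(88) = 44

44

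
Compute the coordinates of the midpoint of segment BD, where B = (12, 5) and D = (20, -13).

The midpoint is the point halfway along the segment.
Move half the horizontal distance: 12 + (20 - 12)/2 = 12 + 8/2 = 16
Move half the vertical distance: 5 + (-13 - 5)/2 = 5 + -18/2 = -4
Midpoint = (16, -4)

(16, -4)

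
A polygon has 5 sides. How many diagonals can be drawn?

Total line segments between 5 vertices = C(5,2) = 10.
Subtract the 5 sides: 10 - 5 = 5 diagonals.

5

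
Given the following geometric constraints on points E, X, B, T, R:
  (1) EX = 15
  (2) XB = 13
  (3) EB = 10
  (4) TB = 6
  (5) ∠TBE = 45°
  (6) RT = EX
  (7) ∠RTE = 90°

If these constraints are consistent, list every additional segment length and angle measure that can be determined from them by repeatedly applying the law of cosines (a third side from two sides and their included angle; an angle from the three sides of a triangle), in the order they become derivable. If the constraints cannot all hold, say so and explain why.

The constraints are consistent. Derivable facts, in order:
After 1 step:
- ET ≈ 7.15
- ∠BEX = 58.67°
- ∠BXE = 41.08°
- ∠EBX = 80.26°
After 2 steps:
- ER ≈ 16.62
- ∠BET = 36.39°
- ∠BTE = 98.61°
After 3 steps:
- ∠ERT = 25.49°
- ∠RET = 64.51°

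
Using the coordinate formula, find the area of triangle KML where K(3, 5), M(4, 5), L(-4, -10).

Shoelace: Area = (1/2)|3(5--10) + 4(-10-5) + -4(5-5)| = (1/2)(15) = 15/2

15/2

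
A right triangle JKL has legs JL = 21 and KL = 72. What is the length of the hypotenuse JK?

By the Pythagorean theorem: JK^2 = JL^2 + KL^2
JK^2 = 21^2 + 72^2 = 441 + 5184 = 5625
JK = sqrt(5625) = 75

75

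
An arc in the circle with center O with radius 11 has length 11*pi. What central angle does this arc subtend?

The full circumference is 2πr = 22*pi.
The arc is 11*pi / 22*pi = 1/2 of the full circle.
So the central angle = 1/2 × 360° = 180°.

180°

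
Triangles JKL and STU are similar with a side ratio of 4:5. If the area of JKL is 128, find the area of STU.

The ratio of areas of similar triangles = (side ratio)^2.
Side ratio = 4:5, so area ratio = 16:25.
Area of STU / Area of JKL = 25/16
Area of STU = 128 * 25/16 = 200

200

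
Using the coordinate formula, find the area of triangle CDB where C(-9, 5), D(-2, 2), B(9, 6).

Using the Shoelace formula for a triangle:
Area = (1/2)|x0(y1 - y2) + x1(y2 - y0) + x2(y0 - y1)|
Area = (1/2)|-9(2 - 6) + -2(6 - 5) + 9(5 - 2)|
Area = (1/2)|36 + -2 + 27|
Area = (1/2)|61|
Area = (1/2)(61)
Area = 61/2

61/2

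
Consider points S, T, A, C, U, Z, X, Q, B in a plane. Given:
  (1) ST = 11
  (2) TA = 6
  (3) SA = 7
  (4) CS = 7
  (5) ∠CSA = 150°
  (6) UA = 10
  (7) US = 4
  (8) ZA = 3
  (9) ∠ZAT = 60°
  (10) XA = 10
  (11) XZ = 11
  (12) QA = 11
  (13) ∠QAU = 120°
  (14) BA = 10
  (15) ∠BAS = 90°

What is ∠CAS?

Step 1: By the law of cosines on triangle ASC: AC² = 7² + 7² − 2·7·7·cos(150°) = 182.87, so AC ≈ 13.52.
Step 2: By the inverse law of cosines on triangle CAS: cos(∠CAS) = (13.52² + 7² − 7²) / (2·13.52·7) = 182.87/189.32 = 0.9659, so ∠CAS = 15°.

Therefore, the measure of angle ∠CAS = 15°.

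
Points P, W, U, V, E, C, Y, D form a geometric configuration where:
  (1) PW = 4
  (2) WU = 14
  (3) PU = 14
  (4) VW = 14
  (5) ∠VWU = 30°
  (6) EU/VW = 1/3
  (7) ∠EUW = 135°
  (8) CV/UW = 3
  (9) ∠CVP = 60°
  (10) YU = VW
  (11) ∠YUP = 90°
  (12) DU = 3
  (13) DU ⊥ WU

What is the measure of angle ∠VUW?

Step 1: By the law of cosines on triangle UWV: UV² = 14² + 14² − 2·14·14·cos(30°) = 52.52, so UV ≈ 7.25.
Step 2: By the inverse law of cosines on triangle VUW: cos(∠VUW) = (7.25² + 14² − 14²) / (2·7.25·14) = 52.52/202.91 = 0.2588, so ∠VUW = 75°.

Therefore, the measure of angle ∠VUW = 75°.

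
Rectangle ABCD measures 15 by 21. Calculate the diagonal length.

A rectangle's diagonal splits it into two right triangles, with the diagonal as the hypotenuse.
By the Pythagorean theorem, d^2 = 15^2 + 21^2 = 666.
Therefore d = sqrt(666) = 3*sqrt(74).

3*sqrt(74)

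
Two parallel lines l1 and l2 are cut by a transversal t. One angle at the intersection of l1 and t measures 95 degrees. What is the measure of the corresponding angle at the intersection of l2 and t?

When a transversal crosses parallel lines, angles in the same position at each intersection are called corresponding angles.
These are always equal, so the answer is 95 degrees.

95 degrees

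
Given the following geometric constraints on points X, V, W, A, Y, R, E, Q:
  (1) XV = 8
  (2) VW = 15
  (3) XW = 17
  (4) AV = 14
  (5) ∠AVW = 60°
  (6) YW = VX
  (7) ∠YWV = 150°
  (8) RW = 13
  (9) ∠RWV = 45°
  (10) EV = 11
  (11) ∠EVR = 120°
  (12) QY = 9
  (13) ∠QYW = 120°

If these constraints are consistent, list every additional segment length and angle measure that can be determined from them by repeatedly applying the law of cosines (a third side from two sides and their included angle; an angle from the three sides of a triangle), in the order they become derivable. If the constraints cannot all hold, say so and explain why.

The constraints are consistent. Derivable facts, in order:
After 1 step:
- VR ≈ 10.87
- VY ≈ 22.29
- WA ≈ 14.53
- WQ ≈ 14.73
- ∠VWX = 28.07°
- ∠VXW = 61.93°
- ∠WVX = 90°
After 2 steps:
- RE ≈ 18.94
- ∠AWV = 56.58°
- ∠QWY = 31.95°
- ∠RVW = 57.72°
- ∠VAW = 63.42°
- ∠VRW = 77.28°
- ∠VYW = 19.66°
- ∠WQY = 28.05°
- ∠WVY = 10.34°
After 3 steps:
- ∠ERV = 30.19°
- ∠REV = 29.81°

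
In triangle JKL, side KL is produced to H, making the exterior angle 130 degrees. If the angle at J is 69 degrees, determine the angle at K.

By the exterior angle theorem: exterior angle = sum of remote interior angles.
130 = 69 + angle K
angle K = 130 - 69 = 61 degrees

61 degrees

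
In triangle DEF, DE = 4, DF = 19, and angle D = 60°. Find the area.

When two sides and the included angle are known, the area formula is (1/2)ab sin(C).
The height from one side to the opposite vertex is 19 sin(60°) = 19*sqrt(3)/2.
Area = (1/2) * 4 * 19*sqrt(3)/2 = 19*sqrt(3).

19*sqrt(3)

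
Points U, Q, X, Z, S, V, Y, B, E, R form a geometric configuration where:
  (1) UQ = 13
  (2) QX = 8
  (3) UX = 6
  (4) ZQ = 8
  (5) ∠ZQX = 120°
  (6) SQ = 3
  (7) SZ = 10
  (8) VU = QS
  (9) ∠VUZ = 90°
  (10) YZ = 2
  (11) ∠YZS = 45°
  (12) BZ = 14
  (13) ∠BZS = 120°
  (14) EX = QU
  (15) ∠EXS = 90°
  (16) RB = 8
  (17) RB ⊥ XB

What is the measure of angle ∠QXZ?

Step 1: By the law of cosines on triangle XQZ: XZ² = 8² + 8² − 2·8·8·cos(120°) = 192, so XZ = 8·√3.
Step 2: By the inverse law of cosines on triangle QXZ: cos(∠QXZ) = (8² + (8·√3)² − 8²) / (2·8·8·√3) = 192/221.7 = 0.866, so ∠QXZ = 30°.

Therefore, the measure of angle ∠QXZ = 30°.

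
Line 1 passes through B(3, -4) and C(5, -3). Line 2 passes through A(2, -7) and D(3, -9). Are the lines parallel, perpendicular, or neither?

Slope of line 1: m1 = (-3 - -4)/(5 - 3) = 1/2 = 1/2
Slope of line 2: m2 = (-9 - -7)/(3 - 2) = -2/1 = -2
m1 * m2 = -1, so perpendicular.

Perpendicular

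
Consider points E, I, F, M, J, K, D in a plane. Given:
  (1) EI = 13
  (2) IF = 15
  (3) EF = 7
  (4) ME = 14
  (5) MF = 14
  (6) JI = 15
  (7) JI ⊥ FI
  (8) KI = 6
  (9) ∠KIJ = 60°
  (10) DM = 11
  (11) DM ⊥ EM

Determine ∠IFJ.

Step 1: By the law of cosines on triangle FIJ: FJ² = 15² + 15² − 2·15·15·cos(90°) = 450, so FJ = 15·√2.
Step 2: By the inverse law of cosines on triangle IFJ: cos(∠IFJ) = (15² + (15·√2)² − 15²) / (2·15·15·√2) = 450/636.4 = 0.7071, so ∠IFJ = 45°.

Therefore, the measure of angle ∠IFJ = 45°.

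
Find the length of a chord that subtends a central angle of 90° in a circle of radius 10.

Chord = 2(10) sin(45°) = 10*sqrt(2)

10*sqrt(2)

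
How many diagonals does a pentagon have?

Each of the 5 vertices connects to 2 non-adjacent vertices via diagonals.
Total connections = 5 × 2 = 10, but each diagonal is counted twice.
Number of diagonals = 10 / 2 = 5.

5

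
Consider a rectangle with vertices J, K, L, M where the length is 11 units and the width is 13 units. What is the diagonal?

Using the Pythagorean theorem:
d² = 11² + 13² = 121 + 169 = 290
d = sqrt(290)

sqrt(290)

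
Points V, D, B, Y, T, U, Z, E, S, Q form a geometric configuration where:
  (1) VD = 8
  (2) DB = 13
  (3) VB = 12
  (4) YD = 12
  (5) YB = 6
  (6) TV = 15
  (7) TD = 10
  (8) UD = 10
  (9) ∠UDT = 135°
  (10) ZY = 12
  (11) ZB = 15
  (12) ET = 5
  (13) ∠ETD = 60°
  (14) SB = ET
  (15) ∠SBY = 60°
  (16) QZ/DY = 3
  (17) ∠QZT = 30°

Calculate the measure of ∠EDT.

Step 1: By the law of cosines on triangle DTE: DE² = 10² + 5² − 2·10·5·cos(60°) = 75, so DE = 5·√3.
Step 2: By the inverse law of cosines on triangle EDT: cos(∠EDT) = ((5·√3)² + 10² − 5²) / (2·5·√3·10) = 150/173.21 = 0.866, so ∠EDT = 30°.

Therefore, the measure of angle ∠EDT = 30°.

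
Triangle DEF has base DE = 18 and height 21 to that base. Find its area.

Area = (1/2)(18)(21) = 189

189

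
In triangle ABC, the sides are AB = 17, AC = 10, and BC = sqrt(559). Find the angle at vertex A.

When all three sides of a triangle are known, the law of cosines can be rearranged to find any angle.
cos(C) = (a² + b² - c²) / (2ab) gives cos(A) = -1/2.
Taking the inverse cosine: A = 120°.

120°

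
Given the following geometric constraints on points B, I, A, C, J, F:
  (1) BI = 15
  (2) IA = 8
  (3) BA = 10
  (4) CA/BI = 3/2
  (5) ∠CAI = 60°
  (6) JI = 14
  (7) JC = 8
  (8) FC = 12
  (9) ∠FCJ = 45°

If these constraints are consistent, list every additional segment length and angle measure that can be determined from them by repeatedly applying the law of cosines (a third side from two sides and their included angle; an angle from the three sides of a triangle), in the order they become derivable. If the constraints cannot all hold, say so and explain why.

The constraints are consistent. Derivable facts, in order:
After 1 step:
- IC ≈ 19.75
- JF ≈ 8.5
- ∠ABI = 29.54°
- ∠AIB = 38.05°
- ∠BAI = 112.41°
After 2 steps:
- ∠ACI = 20.53°
- ∠AIC = 99.47°
- ∠CFJ = 41.73°
- ∠CIJ = 19.24°
- ∠CJF = 93.27°
- ∠CJI = 125.55°
- ∠ICJ = 35.21°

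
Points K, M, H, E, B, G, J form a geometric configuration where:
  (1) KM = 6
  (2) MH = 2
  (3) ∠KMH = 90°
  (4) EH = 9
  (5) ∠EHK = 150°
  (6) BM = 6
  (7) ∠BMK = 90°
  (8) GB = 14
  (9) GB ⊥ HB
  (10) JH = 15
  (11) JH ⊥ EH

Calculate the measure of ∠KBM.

Step 1: By the law of cosines on triangle BMK: BK² = 6² + 6² − 2·6·6·cos(90°) = 72, so BK = 6·√2.
Step 2: By the inverse law of cosines on triangle KBM: cos(∠KBM) = ((6·√2)² + 6² − 6²) / (2·6·√2·6) = 72/101.82 = 0.7071, so ∠KBM = 45°.

Therefore, the measure of angle ∠KBM = 45°.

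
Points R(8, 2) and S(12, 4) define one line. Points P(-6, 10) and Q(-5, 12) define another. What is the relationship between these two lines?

Slope of line 1: m1 = (4 - 2)/(12 - 8) = 2/4 = 1/2
Slope of line 2: m2 = (12 - 10)/(-5 - -6) = 2/1 = 2
m1 != m2 and m1*m2 = 1 != -1. Neither.

Neither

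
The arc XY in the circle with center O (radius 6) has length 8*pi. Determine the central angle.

Arc length L = 2πr × θ/360, so θ = 360L / (2πr).
θ = 360 × 8*pi / (2π × 6)
θ = 240°
θ = 240°

240°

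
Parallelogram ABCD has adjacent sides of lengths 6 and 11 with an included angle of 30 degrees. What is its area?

The area of a parallelogram equals the product of two adjacent sides times the sine of the included angle.
This is because the height equals 11 * sin(30°) = 11/2.
Area = 6 * 11/2 = 33

33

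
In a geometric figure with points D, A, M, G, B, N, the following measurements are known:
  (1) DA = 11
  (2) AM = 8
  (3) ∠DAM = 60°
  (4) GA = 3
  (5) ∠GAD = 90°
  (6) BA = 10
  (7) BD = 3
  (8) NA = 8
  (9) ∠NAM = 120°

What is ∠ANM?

Step 1: By the law of cosines on triangle NAM: NM² = 8² + 8² − 2·8·8·cos(120°) = 192, so NM = 8·√3.
Step 2: By the inverse law of cosines on triangle ANM: cos(∠ANM) = (8² + (8·√3)² − 8²) / (2·8·8·√3) = 192/221.7 = 0.866, so ∠ANM = 30°.

Therefore, the measure of angle ∠ANM = 30°.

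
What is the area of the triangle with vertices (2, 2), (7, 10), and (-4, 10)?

Using the Shoelace formula for a triangle:
Area = (1/2)|x0(y1 - y2) + x1(y2 - y0) + x2(y0 - y1)|
Area = (1/2)|2(10 - 10) + 7(10 - 2) + -4(2 - 10)|
Area = (1/2)|0 + 56 + 32|
Area = (1/2)|88|
Area = (1/2)(88)
Area = 44

44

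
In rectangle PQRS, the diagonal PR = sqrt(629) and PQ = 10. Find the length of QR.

b = sqrt(d^2 - a^2) = sqrt(629 - 100) = sqrt(529) = 23

23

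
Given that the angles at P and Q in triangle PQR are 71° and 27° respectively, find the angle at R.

The interior angles sum to 180°: angle R = 180 - 71 - 27 = 82°.
The triangle is acute (angles 71°, 27°, 82°).

82 degrees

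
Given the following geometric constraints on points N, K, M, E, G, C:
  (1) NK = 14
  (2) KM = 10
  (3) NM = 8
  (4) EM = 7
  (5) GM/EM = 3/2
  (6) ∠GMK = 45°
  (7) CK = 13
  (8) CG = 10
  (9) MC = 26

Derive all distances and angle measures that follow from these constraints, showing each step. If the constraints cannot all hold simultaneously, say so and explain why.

These constraints are not satisfiable: by the triangle inequality in triangle KMC, (2) KM = 10 and (7) CK = 13 force MC ≤ 10 + 13 = 23, but (9) says MC = 26. No planar figure meets all of them, so nothing further can be derived.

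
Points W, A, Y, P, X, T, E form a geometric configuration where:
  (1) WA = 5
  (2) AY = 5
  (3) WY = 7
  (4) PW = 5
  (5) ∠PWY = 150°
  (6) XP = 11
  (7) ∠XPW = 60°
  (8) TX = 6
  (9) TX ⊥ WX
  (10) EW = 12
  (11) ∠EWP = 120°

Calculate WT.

Step 1: By the law of cosines on triangle XPW: XW² = 11² + 5² − 2·11·5·cos(60°) = 91, so XW = √91.
Step 2: By the law of cosines on triangle WXT: WT² = √91² + 6² − 2·√91·6·cos(90°) = 127, so WT = √127.

Therefore, the length of WT = √127.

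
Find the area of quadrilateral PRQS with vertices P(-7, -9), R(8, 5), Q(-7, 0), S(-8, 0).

Using the Shoelace formula for a quadrilateral (vertices in order):
Area = (1/2)|sum of (x_i * y_(i+1) - x_(i+1) * y_i)|
Terms: (-7*5 - 8*-9) = 37, (8*0 - -7*5) = 35, (-7*0 - -8*0) = 0, (-8*-9 - -7*0) = 72
Sum = 144
Area = (1/2)(144) = 72

72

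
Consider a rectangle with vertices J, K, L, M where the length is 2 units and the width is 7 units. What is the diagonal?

d = sqrt(2^2 + 7^2) = sqrt(53)

sqrt(53)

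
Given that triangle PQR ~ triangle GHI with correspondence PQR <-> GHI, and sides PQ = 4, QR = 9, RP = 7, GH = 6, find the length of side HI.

Since the triangles are similar, the ratio of corresponding sides is constant.
Scale factor k = GH / PQ = 6 / 4 = 3/2
HI = k * QR = 3/2 * 9 = 27/2

27/2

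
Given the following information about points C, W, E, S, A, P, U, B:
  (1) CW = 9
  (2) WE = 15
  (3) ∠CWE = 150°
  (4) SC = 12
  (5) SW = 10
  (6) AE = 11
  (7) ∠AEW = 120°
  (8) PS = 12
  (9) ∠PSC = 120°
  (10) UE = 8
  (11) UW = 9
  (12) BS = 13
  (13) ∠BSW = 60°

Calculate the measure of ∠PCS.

Step 1: By the law of cosines on triangle CSP: CP² = 12² + 12² − 2·12·12·cos(120°) = 432, so CP = 12·√3.
Step 2: By the inverse law of cosines on triangle PCS: cos(∠PCS) = ((12·√3)² + 12² − 12²) / (2·12·√3·12) = 432/498.83 = 0.866, so ∠PCS = 30°.

Therefore, the measure of angle ∠PCS = 30°.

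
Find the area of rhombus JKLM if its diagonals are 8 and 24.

Area of a rhombus = (d1 * d2) / 2
Area = (8 * 24) / 2
Area = 192 / 2
Area = 96

96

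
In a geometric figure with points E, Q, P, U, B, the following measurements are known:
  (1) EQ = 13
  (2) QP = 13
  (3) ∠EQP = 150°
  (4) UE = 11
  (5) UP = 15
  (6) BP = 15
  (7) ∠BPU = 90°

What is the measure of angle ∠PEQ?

Step 1: By the law of cosines on triangle EQP: EP² = 13² + 13² − 2·13·13·cos(150°) = 630.72, so EP ≈ 25.11.
Step 2: By the inverse law of cosines on triangle PEQ: cos(∠PEQ) = (25.11² + 13² − 13²) / (2·25.11·13) = 630.72/652.97 = 0.9659, so ∠PEQ = 15°.

Therefore, the measure of angle ∠PEQ = 15°.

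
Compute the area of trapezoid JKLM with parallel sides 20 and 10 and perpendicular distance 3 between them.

A trapezoid's area equals the midsegment times the height.
The midsegment is (20 + 10) / 2 = 15.
Area = 15 * 3 = 45.

45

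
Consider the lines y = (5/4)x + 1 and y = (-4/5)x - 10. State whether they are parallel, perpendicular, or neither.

Slope of line 1: m1 = 5/4
Slope of line 2: m2 = -4/5
m1 * m2 = (5/4) * (-4/5) = -1 = -1, so the lines are perpendicular.

Perpendicular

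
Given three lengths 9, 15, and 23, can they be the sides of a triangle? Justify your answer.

For three segments to close into a triangle, no single side can be as long as the other two combined.
The longest side is 23, and 9 + 15 = 24 > 23.
A triangle can be formed.

Yes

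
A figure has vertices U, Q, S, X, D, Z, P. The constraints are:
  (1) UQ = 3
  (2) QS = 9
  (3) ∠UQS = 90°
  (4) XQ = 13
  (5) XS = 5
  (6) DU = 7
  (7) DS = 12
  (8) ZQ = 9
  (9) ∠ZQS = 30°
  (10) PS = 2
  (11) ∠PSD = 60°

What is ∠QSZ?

Step 1: By the law of cosines on triangle SQZ: SZ² = 9² + 9² − 2·9·9·cos(30°) = 21.7, so SZ ≈ 4.66.
Step 2: By the inverse law of cosines on triangle QSZ: cos(∠QSZ) = (9² + 4.66² − 9²) / (2·9·4.66) = 21.7/83.86 = 0.2588, so ∠QSZ = 75°.

Therefore, the measure of angle ∠QSZ = 75°.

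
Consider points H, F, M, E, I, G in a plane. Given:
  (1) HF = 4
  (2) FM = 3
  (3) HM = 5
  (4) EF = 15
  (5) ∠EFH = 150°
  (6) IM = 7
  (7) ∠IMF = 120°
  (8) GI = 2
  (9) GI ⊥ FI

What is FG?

Step 1: By the law of cosines on triangle FMI: FI² = 3² + 7² − 2·3·7·cos(120°) = 79, so FI = √79.
Step 2: By the law of cosines on triangle FIG: FG² = √79² + 2² − 2·√79·2·cos(90°) = 83, so FG = √83.

Therefore, the length of FG = √83.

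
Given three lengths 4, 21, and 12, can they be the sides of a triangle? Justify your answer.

Check the triangle inequality: 4 + 12 = 16 ≤ 21.
Since the sum of two sides does not exceed the third, no triangle can be formed.

No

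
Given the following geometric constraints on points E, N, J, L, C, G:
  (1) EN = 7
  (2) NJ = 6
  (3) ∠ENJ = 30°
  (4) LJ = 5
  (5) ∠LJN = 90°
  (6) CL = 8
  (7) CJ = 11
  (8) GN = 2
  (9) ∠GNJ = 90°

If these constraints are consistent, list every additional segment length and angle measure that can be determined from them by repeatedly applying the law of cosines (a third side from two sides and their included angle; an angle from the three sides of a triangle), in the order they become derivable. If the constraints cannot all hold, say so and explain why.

The constraints are consistent. Derivable facts, in order:
After 1 step:
- EJ ≈ 3.5
- JG = 2·√10
- NL = √61
- ∠CJL = 41.8°
- ∠CLJ = 113.58°
- ∠JCL = 24.62°
After 2 steps:
- ∠EJN = 91.02°
- ∠GJN = 18.43°
- ∠JEN = 58.98°
- ∠JGN = 71.57°
- ∠JLN = 50.19°
- ∠JNL = 39.81°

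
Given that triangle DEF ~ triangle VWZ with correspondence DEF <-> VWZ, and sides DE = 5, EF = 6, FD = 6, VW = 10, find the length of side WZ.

Since the triangles are similar, the ratio of corresponding sides is constant.
Scale factor k = VW / DE = 10 / 5 = 2
WZ = k * EF = 2 * 6 = 12

12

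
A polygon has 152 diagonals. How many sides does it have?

Using d = n(n - 3)/2, we solve 152 = n(n - 3)/2.
So n(n - 3) = 304.
Testing n = 19: 19 * 16 = 304 = 304. Correct.
The polygon has 19 sides.

19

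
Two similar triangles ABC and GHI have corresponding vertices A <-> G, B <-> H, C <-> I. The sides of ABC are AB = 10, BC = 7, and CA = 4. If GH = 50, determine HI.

k = 50/10 = 5. HI = 5 * 7 = 35.

35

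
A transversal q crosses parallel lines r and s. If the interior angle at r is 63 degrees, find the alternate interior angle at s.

Alternate interior angles lie on opposite sides of the transversal, between the parallel lines.
By the alternate interior angle theorem, they are equal: 63 degrees.

63 degrees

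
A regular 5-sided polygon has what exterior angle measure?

Each exterior angle of a regular n-gon is 360 / n.
For n = 5: 360 / 5 = 72 degrees.

72 degrees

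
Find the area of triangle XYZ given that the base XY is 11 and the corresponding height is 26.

Area = (1/2)(11)(26) = 143

143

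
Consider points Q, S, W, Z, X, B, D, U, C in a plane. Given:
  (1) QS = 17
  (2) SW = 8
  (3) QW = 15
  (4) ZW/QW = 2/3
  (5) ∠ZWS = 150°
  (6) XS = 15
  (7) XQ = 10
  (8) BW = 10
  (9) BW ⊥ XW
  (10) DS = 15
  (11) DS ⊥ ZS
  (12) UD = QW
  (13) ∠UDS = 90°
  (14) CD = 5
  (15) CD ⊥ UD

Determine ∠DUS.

From the given relations: UD = QW = 15.
Step 1: By the law of cosines on triangle UDS: US² = 15² + 15² − 2·15·15·cos(90°) = 450, so US = 15·√2.
Step 2: By the inverse law of cosines on triangle DUS: cos(∠DUS) = (15² + (15·√2)² − 15²) / (2·15·15·√2) = 450/636.4 = 0.7071, so ∠DUS = 45°.

Therefore, the measure of angle ∠DUS = 45°.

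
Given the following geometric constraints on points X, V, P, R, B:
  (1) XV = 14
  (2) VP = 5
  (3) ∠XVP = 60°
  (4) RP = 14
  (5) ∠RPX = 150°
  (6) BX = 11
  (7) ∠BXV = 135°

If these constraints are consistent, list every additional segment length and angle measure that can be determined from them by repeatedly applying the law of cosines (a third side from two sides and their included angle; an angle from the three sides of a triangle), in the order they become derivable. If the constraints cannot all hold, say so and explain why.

The constraints are consistent. Derivable facts, in order:
After 1 step:
- VB ≈ 23.13
- XP = √151
After 2 steps:
- XR ≈ 25.4
- ∠BVX = 19.65°
- ∠PXV = 20.63°
- ∠VBX = 25.35°
- ∠VPX = 99.37°
After 3 steps:
- ∠PRX = 14°
- ∠PXR = 16°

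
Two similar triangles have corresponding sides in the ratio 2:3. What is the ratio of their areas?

Area ratio = (side ratio)^2 = (2/3)^2 = 4:9.

4:9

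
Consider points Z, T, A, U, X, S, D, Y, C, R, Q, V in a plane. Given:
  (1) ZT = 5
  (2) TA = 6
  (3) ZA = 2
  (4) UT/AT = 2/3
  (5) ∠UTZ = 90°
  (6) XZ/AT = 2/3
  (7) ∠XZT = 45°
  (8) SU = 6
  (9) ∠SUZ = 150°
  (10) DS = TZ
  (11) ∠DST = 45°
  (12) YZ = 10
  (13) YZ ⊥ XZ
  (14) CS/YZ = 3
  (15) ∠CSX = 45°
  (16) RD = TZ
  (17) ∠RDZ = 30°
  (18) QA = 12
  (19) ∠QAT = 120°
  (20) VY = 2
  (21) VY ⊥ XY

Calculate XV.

From the given relations: XZ = 2/3·AT = 2/3·6 = 4.
Step 1: By the law of cosines on triangle XZY: XY² = 4² + 10² − 2·4·10·cos(90°) = 116, so XY = 2·√29.
Step 2: By the law of cosines on triangle XYV: XV² = (2·√29)² + 2² − 2·2·√29·2·cos(90°) = 120, so XV = 2·√30.

Therefore, the length of XV = 2·√30.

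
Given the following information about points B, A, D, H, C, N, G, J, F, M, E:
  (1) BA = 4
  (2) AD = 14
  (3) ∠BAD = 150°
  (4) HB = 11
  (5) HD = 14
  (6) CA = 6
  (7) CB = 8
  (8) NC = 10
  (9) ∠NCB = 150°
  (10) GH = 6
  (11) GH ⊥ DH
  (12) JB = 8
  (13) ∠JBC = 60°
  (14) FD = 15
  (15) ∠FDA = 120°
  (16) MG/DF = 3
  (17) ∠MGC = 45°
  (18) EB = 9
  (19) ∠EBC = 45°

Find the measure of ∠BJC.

Step 1: By the law of cosines on triangle JBC: JC² = 8² + 8² − 2·8·8·cos(60°) = 64, so JC = 8.
Step 2: By the inverse law of cosines on triangle BJC: cos(∠BJC) = (8² + 8² − 8²) / (2·8·8) = 64/128 = 0.5, so ∠BJC = 60°.

Therefore, the measure of angle ∠BJC = 60°.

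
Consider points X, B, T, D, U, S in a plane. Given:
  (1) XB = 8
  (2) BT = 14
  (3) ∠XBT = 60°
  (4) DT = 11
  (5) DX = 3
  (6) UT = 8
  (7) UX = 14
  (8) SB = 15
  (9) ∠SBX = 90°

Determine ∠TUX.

Step 1: By the law of cosines on triangle TBX: TX² = 14² + 8² − 2·14·8·cos(60°) = 148, so TX = 2·√37.
Step 2: By the inverse law of cosines on triangle TUX: cos(∠TUX) = (8² + 14² − (2·√37)²) / (2·8·14) = 112/224 = 0.5, so ∠TUX = 60°.

Therefore, the measure of angle ∠TUX = 60°.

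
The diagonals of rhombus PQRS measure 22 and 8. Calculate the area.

The diagonals of a rhombus divide it into four right triangles.
Each triangle has legs 22/ 2 = 11 and 8/2 = 4, so each has area (1/2)*11*4 = 22.
Four such triangles give total area = (d1 * d2) / 2 = 88.

88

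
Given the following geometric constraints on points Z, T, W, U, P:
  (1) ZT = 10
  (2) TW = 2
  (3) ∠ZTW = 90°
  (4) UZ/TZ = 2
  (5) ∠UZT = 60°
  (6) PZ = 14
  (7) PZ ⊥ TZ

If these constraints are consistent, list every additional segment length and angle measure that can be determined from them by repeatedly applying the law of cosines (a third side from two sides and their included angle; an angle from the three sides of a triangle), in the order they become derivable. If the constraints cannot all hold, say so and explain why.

The constraints are consistent. Derivable facts, in order:
After 1 step:
- TP = 2·√74
- TU = 10·√3
- ZW = 2·√26
After 2 steps:
- ∠PTZ = 54.46°
- ∠TPZ = 35.54°
- ∠TUZ = 30°
- ∠TWZ = 78.69°
- ∠TZW = 11.31°
- ∠UTZ = 90°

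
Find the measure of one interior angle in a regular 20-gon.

Each interior angle of a regular n-gon is (n - 2) * 180 / n.
For n = 20: (20 - 2) * 180 / 20 = 3240/20 = 162 degrees.

162 degrees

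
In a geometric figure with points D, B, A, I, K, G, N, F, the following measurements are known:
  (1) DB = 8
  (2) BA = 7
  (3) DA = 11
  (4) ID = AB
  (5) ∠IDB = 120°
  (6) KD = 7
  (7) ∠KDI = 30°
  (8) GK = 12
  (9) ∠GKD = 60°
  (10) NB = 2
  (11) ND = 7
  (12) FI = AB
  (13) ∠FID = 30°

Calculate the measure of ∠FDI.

From the given relations: ID = AB = 7; FI = AB = 7.
Step 1: By the law of cosines on triangle DIF: DF² = 7² + 7² − 2·7·7·cos(30°) = 13.13, so DF ≈ 3.62.
Step 2: By the inverse law of cosines on triangle FDI: cos(∠FDI) = (3.62² + 7² − 7²) / (2·3.62·7) = 13.13/50.73 = 0.2588, so ∠FDI = 75°.

Therefore, the measure of angle ∠FDI = 75°.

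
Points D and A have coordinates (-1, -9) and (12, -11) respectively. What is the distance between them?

d = sqrt((13)^2 + (-2)^2) = sqrt(173)

sqrt(173)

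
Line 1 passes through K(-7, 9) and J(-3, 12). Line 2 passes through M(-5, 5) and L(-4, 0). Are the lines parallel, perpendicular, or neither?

Slope of line 1: m1 = (12 - 9)/(-3 - -7) = 3/4 = 3/4
Slope of line 2: m2 = (0 - 5)/(-4 - -5) = -5/1 = -5
m1 != m2 (3/4 != -5), so not parallel.
m1 * m2 = (3/4) * (-5) = -15/4 != -1, so not perpendicular.
The lines are neither parallel nor perpendicular.

Neither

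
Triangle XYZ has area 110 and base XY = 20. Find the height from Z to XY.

Area = (1/2) * base * height
height = 2 * Area / base
height = 2 * 110 / 20
height = 220 / 20
height = 11

11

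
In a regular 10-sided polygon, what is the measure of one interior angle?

Each interior angle of a regular n-gon is (n - 2) * 180 / n.
For n = 10: (10 - 2) * 180 / 10 = 1440/10 = 144 degrees.

144 degrees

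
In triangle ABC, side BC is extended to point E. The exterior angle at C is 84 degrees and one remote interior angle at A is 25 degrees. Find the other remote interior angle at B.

The exterior angle theorem states that an exterior angle equals the sum of the two non-adjacent interior angles.
So 84 = 25 + angle B, which gives angle B = 84 - 25 = 59 degrees.

59 degrees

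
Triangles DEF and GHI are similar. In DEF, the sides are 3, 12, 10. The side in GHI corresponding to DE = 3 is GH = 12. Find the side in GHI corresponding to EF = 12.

Since the triangles are similar, the ratio of corresponding sides is constant.
Scale factor k = GH / DE = 12 / 3 = 4
HI = k * EF = 4 * 12 = 48

48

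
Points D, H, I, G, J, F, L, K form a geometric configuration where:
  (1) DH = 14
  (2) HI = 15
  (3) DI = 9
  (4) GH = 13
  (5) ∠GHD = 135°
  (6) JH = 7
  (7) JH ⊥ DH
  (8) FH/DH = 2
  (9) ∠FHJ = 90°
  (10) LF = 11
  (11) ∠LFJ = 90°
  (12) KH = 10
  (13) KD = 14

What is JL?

From the given relations: FH = 2·DH = 2·14 = 28.
Step 1: By the law of cosines on triangle FHJ: FJ² = 28² + 7² − 2·28·7·cos(90°) = 833, so FJ = 7·√17.
Step 2: By the law of cosines on triangle JFL: JL² = (7·√17)² + 11² − 2·7·√17·11·cos(90°) = 954, so JL = 3·√106.

Therefore, the length of JL = 3·√106.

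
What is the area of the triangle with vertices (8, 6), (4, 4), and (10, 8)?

Shoelace: Area = (1/2)|8(4-8) + 4(8-6) + 10(6-4)| = (1/2)(4) = 2

2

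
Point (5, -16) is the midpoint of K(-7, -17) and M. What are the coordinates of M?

Using the midpoint formula: M = ((x1 + x2)/2, (y1 + y2)/2)
We know M = (5, -16) and K = (-7, -17)
For x: 5 = (-7 + x2)/2, so x2 = 2*5 - -7 = 17
For y: -16 = (-17 + y2)/2, so y2 = 2*-16 - -17 = -15
M = (17, -15)

(17, -15)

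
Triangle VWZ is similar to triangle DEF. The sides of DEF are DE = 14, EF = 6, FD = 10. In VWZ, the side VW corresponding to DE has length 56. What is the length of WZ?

Similar triangles have proportional sides. Setting up the proportion:
VW / DE = WZ / EF
56 / 14 = WZ / 6
WZ = 6 * 56 / 14 = 24.

24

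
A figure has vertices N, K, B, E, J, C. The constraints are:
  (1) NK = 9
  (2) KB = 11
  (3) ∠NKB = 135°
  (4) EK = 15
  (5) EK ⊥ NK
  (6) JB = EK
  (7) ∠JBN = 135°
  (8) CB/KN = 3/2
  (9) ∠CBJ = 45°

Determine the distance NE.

Step 1: By the law of cosines on triangle NKE: NE² = 9² + 15² − 2·9·15·cos(90°) = 306, so NE = 3·√34.

Therefore, the length of NE = 3·√34.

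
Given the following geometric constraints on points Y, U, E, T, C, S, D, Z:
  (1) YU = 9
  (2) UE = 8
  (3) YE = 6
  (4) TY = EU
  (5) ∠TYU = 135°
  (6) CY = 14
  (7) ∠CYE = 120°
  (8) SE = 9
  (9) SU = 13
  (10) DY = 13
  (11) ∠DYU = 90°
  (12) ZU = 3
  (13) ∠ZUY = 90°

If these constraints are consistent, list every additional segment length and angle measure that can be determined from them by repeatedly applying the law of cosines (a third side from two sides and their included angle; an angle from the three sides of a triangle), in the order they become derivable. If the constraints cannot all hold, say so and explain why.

The constraints are consistent. Derivable facts, in order:
After 1 step:
- EC = 2·√79
- UD = 5·√10
- UT ≈ 15.71
- YZ = 3·√10
- ∠ESU = 37.36°
- ∠EUS = 43.05°
- ∠EUY = 40.8°
- ∠EYU = 60.61°
- ∠SEU = 99.59°
- ∠UEY = 78.58°
After 2 steps:
- ∠CEY = 43°
- ∠DUY = 55.3°
- ∠ECY = 17°
- ∠TUY = 21.1°
- ∠UDY = 34.7°
- ∠UTY = 23.9°
- ∠UYZ = 18.43°
- ∠UZY = 71.57°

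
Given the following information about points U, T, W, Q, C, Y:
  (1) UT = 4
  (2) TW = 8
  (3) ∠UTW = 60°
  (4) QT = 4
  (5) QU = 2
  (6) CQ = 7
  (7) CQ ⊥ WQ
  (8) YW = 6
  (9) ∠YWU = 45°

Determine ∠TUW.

Step 1: By the law of cosines on triangle UTW: UW² = 4² + 8² − 2·4·8·cos(60°) = 48, so UW = 4·√3.
Step 2: By the inverse law of cosines on triangle TUW: cos(∠TUW) = (4² + (4·√3)² − 8²) / (2·4·4·√3) = 0/55.43 = 0, so ∠TUW = 90°.

Therefore, the measure of angle ∠TUW = 90°.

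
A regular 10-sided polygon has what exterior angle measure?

Each exterior angle of a regular n-gon is 360 / n.
For n = 10: 360 / 10 = 36 degrees.

36 degrees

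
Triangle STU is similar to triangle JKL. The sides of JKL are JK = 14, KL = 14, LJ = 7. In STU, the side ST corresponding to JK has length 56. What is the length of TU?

Similar triangles have proportional sides. Setting up the proportion:
ST / JK = TU / KL
56 / 14 = TU / 14
TU = 14 * 56 / 14 = 56.

56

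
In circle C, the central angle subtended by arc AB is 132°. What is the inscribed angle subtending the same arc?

By the inscribed angle theorem, the inscribed angle is half the central angle.
Inscribed angle = 132° / 2 = 66°

66°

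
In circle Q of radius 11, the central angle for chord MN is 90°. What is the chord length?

Chord = 2(11) sin(45°) = 11*sqrt(2)

11*sqrt(2)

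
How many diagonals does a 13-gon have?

The number of diagonals in an n-gon is n(n - 3)/2.
For n = 13: 13(13 - 3)/2 = 13 × 10 / 2 = 65.

65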